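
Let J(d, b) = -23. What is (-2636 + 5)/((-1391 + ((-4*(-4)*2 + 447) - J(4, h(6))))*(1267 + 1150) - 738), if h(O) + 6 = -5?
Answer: 2631/2149451 ≈ 0.0012240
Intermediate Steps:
h(O) = -11 (h(O) = -6 - 5 = -11)
(-2636 + 5)/((-1391 + ((-4*(-4)*2 + 447) - J(4, h(6))))*(1267 + 1150) - 738) = (-2636 + 5)/((-1391 + ((-4*(-4)*2 + 447) - 1*(-23)))*(1267 + 1150) - 738) = -2631/((-1391 + ((16*2 + 447) + 23))*2417 - 738) = -2631/((-1391 + ((32 + 447) + 23))*2417 - 738) = -2631/((-1391 + (479 + 23))*2417 - 738) = -2631/((-1391 + 502)*2417 - 738) = -2631/(-889*2417 - 738) = -2631/(-2148713 - 738) = -2631/(-2149451) = -2631*(-1/2149451) = 2631/2149451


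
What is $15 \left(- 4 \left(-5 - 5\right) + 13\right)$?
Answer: $795$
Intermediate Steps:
$15 \left(- 4 \left(-5 - 5\right) + 13\right) = 15 \left(\left(-4\right) \left(-10\right) + 13\right) = 15 \left(40 + 13\right) = 15 \cdot 53 = 795$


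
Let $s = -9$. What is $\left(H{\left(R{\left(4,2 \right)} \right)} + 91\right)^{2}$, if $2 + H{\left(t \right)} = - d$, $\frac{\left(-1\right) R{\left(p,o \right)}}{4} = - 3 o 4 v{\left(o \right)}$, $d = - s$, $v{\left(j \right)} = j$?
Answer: $6400$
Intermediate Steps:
$d = 9$ ($d = \left(-1\right) \left(-9\right) = 9$)
$R{\left(p,o \right)} = 48 o^{2}$ ($R{\left(p,o \right)} = - 4 - 3 o 4 o = - 4 \left(- 12 o^{2}\right) = 48 o^{2}$)
$H{\left(t \right)} = -11$ ($H{\left(t \right)} = -2 - 9 = -11$)
$\left(H{\left(R{\left(4,2 \right)} \right)} + 91\right)^{2} = \left(-11 + 91\right)^{2} = 80^{2} = 6400$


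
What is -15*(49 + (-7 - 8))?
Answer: -510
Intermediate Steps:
-15*(49 + (-7 - 8)) = -15*(49 - 15) = -15*34 = -510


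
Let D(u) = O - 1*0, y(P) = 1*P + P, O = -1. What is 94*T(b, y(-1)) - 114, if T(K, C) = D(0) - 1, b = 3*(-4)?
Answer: -302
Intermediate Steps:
b = -12
y(P) = 2*P (y(P) = P + P = 2*P)
D(u) = -1 (D(u) = -1 - 1*0 = -1 + 0 = -1)
T(K, C) = -2 (T(K, C) = -1 - 1 = -2)
94*T(b, y(-1)) - 114 = 94*(-2) - 114 = -188 - 114 = -302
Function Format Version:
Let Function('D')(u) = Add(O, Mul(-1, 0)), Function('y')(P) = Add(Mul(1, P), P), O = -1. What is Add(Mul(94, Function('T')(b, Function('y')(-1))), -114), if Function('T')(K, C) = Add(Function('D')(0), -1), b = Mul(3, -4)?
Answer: -302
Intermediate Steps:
b = -12
Function('y')(P) = Mul(2, P) (Function('y')(P) = Add(P, P) = Mul(2, P))
Function('D')(u) = -1 (Function('D')(u) = Add(-1, Mul(-1, 0)) = Add(-1, 0) = -1)
Function('T')(K, C) = -2 (Function('T')(K, C) = Add(-1, -1) = -2)
Add(Mul(94, Function('T')(b, Function('y')(-1))), -114) = Add(Mul(94, -2), -114) = Add(-188, -114) = -302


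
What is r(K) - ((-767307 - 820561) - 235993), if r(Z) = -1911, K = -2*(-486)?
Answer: 1821950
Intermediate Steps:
K = 972
r(K) - ((-767307 - 820561) - 235993) = -1911 - ((-767307 - 820561) - 235993) = -1911 - (-1587868 - 235993) = -1911 - 1*(-1823861) = -1911 + 1823861 = 1821950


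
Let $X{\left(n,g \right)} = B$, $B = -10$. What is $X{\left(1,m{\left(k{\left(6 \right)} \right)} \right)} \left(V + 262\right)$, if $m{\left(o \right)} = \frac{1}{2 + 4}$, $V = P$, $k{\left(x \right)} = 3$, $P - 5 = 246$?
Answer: $-5130$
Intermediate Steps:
$P = 251$ ($P = 5 + 246 = 251$)
$V = 251$
$m{\left(o \right)} = \frac{1}{6}$
$X{\left(n,g \right)} = -10$
$X{\left(1,m{\left(k{\left(6 \right)} \right)} \right)} \left(V + 262\right) = - 10 \left(251 + 262\right) = \left(-10\right) 513 = -5130$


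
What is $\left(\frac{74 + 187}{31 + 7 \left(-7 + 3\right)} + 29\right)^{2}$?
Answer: $13456$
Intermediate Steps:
$\left(\frac{74 + 187}{31 + 7 \left(-7 + 3\right)} + 29\right)^{2} = \left(\frac{261}{31 + 7 \left(-4\right)} + 29\right)^{2} = \left(\frac{261}{31 - 28} + 29\right)^{2} = \left(\frac{261}{3} + 29\right)^{2} = \left(261 \cdot \frac{1}{3} + 29\right)^{2} = \left(87 + 29\right)^{2} = 116^{2} = 13456$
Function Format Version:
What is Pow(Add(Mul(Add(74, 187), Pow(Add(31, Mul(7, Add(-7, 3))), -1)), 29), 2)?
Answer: 13456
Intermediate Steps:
Pow(Add(Mul(Add(74, 187), Pow(Add(31, Mul(7, Add(-7, 3))), -1)), 29), 2) = Pow(Add(Mul(261, Pow(Add(31, Mul(7, -4)), -1)), 29), 2) = Pow(Add(Mul(261, Pow(Add(31, -28), -1)), 29), 2) = Pow(Add(Mul(261, Pow(3, -1)), 29), 2) = Pow(Add(Mul(261, Rational(1, 3)), 29), 2) = Pow(Add(87, 29), 2) = Pow(116, 2) = 13456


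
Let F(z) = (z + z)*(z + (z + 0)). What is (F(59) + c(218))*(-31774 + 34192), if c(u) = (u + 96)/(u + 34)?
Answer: 707096143/21 ≈ 3.3671e+7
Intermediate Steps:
F(z) = 4*z² (F(z) = (2*z)*(z + z) = (2*z)*(2*z) = 4*z²)
c(u) = (96 + u)/(34 + u)
(F(59) + c(218))*(-31774 + 34192) = (4*59² + (96 + 218)/(34 + 218))*(-31774 + 34192) = (4*3481 + 314/252)*2418 = (13924 + (1/252)*314)*2418 = (13924 + 157/126)*2418 = (1754581/126)*2418 = 707096143/21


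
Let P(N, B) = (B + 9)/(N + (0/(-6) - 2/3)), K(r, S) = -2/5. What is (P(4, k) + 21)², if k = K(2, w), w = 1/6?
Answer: 1390041/2500 ≈ 556.02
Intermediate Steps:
w = ⅙ ≈ 0.16667
K(r, S) = -⅖ (K(r, S) = -2*⅕ = -⅖)
k = -⅖ ≈ -0.40000
P(N, B) = (9 + B)/(-⅔ + N) (P(N, B) = (9 + B)/(N + (0*(-⅙) - 2*⅓)) = (9 + B)/(N + (0 - ⅔)) = (9 + B)/(N - ⅔) = (9 + B)/(-⅔ + N))
(P(4, k) + 21)² = (3*(9 - ⅖)/(-2 + 3*4) + 21)² = (3*(43/5)/(-2 + 12) + 21)² = (3*(43/5)/10 + 21)² = (3*(⅒)*(43/5) + 21)² = (129/50 + 21)² = (1179/50)² = 1390041/2500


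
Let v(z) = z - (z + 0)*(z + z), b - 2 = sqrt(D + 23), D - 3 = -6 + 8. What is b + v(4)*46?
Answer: -1286 + 2*sqrt(7) ≈ -1280.7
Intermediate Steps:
D = 5 (D = 3 + (-6 + 8) = 3 + 2 = 5)
b = 2 + 2*sqrt(7) (b = 2 + sqrt(5 + 23) = 2 + sqrt(28) = 2 + 2*sqrt(7) ≈ 7.2915)
v(z) = z - 2*z**2 (v(z) = z - z*2*z = z - 2*z**2)
b + v(4)*46 = (2 + 2*sqrt(7)) + (4*(1 - 2*4))*46 = (2 + 2*sqrt(7)) + (4*(1 - 8))*46 = (2 + 2*sqrt(7)) + (4*(-7))*46 = (2 + 2*sqrt(7)) - 28*46 = (2 + 2*sqrt(7)) - 1288 = -1286 + 2*sqrt(7)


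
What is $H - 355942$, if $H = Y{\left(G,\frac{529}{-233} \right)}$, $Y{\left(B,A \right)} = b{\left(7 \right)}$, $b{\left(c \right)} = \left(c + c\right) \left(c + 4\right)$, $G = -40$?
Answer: $-355788$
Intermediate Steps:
$b{\left(c \right)} = 2 c \left(4 + c\right)$
$Y{\left(B,A \right)} = 154$ ($Y{\left(B,A \right)} = 2 \cdot 7 \left(4 + 7\right) = 2 \cdot 7 \cdot 11 = 154$)
$H = 154$
$H - 355942 = 154 - 355942 = -355788$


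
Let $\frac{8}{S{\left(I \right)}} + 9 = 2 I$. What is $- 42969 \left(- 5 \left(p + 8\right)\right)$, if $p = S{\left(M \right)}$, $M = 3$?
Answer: $1145840$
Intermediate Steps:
$S{\left(I \right)} = \frac{8}{-9 + 2 I}$
$p = - \frac{8}{3}$ ($p = \frac{8}{-9 + 2 \cdot 3} = \frac{8}{-9 + 6} = \frac{8}{-3} = 8 \left(- \frac{1}{3}\right) = - \frac{8}{3} \approx -2.6667$)
$- 42969 \left(- 5 \left(p + 8\right)\right) = - 42969 \left(- 5 \left(- \frac{8}{3} + 8\right)\right) = - 42969 \left(\left(-5\right) \frac{16}{3}\right) = \left(-42969\right) \left(- \frac{80}{3}\right) = 1145840$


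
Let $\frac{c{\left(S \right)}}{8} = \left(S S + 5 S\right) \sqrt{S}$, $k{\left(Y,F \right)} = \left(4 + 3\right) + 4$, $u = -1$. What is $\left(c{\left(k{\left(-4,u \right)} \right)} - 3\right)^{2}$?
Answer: $21807113 - 8448 \sqrt{11} \approx 2.1779 \cdot 10^{7}$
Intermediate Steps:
$k{\left(Y,F \right)} = 11$ ($k{\left(Y,F \right)} = 7 + 4 = 11$)
$c{\left(S \right)} = 8 \sqrt{S} \left(S^{2} + 5 S\right)$ ($c{\left(S \right)} = 8 \left(S S + 5 S\right) \sqrt{S} = 8 \left(S^{2} + 5 S\right) \sqrt{S} = 8 \sqrt{S} \left(S^{2} + 5 S\right)$)
$\left(c{\left(k{\left(-4,u \right)} \right)} - 3\right)^{2} = \left(8 \cdot 11^{\frac{3}{2}} \left(5 + 11\right) - 3\right)^{2} = \left(8 \cdot 11 \sqrt{11} \cdot 16 - 3\right)^{2} = \left(1408 \sqrt{11} - 3\right)^{2} = \left(-3 + 1408 \sqrt{11}\right)^{2}$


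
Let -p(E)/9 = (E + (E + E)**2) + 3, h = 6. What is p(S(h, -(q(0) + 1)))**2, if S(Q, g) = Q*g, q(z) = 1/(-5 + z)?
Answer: 413349561/625 ≈ 6.6136e+5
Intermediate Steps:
p(E) = -27 - 36*E**2 - 9*E (p(E) = -9*((E + (E + E)**2) + 3) = -9*((E + (2*E)**2) + 3) = -9*((E + 4*E**2) + 3) = -9*(3 + E + 4*E**2) = -27 - 36*E**2 - 9*E)
p(S(h, -(q(0) + 1)))**2 = (-27 - 36*36*(1/(-5 + 0) + 1)**2 - 54*(-(1/(-5 + 0) + 1)))**2 = (-27 - 36*36*(1/(-5) + 1)**2 - 54*(-(1/(-5) + 1)))**2 = (-27 - 36*36*(-1/5 + 1)**2 - 54*(-(-1/5 + 1)))**2 = (-27 - 36*(6*(-1*4/5))**2 - 54*(-1*4/5))**2 = (-27 - 36*(6*(-4/5))**2 - 54*(-4)/5)**2 = (-27 - 36*(-24/5)**2 - 9*(-24/5))**2 = (-27 - 36*576/25 + 216/5)**2 = (-27 - 20736/25 + 216/5)**2 = (-20331/25)**2 = 413349561/625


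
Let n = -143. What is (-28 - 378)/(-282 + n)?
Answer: 406/425 ≈ 0.95529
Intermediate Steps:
(-28 - 378)/(-282 + n) = (-28 - 378)/(-282 - 143) = -406/(-425) = -406*(-1/425) = 406/425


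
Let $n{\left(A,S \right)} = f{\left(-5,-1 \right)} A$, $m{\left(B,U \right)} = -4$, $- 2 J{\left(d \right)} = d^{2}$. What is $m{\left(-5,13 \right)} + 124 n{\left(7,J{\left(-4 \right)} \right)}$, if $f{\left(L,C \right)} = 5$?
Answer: $4336$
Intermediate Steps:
$J{\left(d \right)} = - \frac{d^{2}}{2}$
$n{\left(A,S \right)} = 5 A$
$m{\left(-5,13 \right)} + 124 n{\left(7,J{\left(-4 \right)} \right)} = -4 + 124 \cdot 5 \cdot 7 = -4 + 124 \cdot 35 = -4 + 4340 = 4336$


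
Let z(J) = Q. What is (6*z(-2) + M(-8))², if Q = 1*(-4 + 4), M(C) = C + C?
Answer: 256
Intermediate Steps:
M(C) = 2*C
Q = 0 (Q = 1*0 = 0)
z(J) = 0
(6*z(-2) + M(-8))² = (6*0 + 2*(-8))² = (0 - 16)² = (-16)² = 256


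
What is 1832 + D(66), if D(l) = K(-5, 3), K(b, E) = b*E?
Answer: 1817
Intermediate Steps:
K(b, E) = E*b
D(l) = -15 (D(l) = 3*(-5) = -15)
1832 + D(66) = 1832 - 15 = 1817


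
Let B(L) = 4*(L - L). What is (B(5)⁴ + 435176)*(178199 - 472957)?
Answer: -128271607408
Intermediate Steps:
B(L) = 0 (B(L) = 4*0 = 0)
(B(5)⁴ + 435176)*(178199 - 472957) = (0⁴ + 435176)*(178199 - 472957) = (0 + 435176)*(-294758) = 435176*(-294758) = -128271607408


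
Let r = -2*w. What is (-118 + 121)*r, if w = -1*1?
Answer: 6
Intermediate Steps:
w = -1
r = 2 (r = -2*(-1) = 2)
(-118 + 121)*r = (-118 + 121)*2 = 3*2 = 6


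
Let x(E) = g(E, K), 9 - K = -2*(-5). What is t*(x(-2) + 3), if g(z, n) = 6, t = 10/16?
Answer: 45/8 ≈ 5.6250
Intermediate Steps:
K = -1 (K = 9 - (-2)*(-5) = 9 - 1*10 = 9 - 10 = -1)
t = 5/8 (t = 10*(1/16) = 5/8 ≈ 0.62500)
x(E) = 6
t*(x(-2) + 3) = 5*(6 + 3)/8 = (5/8)*9 = 45/8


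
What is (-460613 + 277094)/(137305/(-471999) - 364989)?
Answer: 86620784481/172274580316 ≈ 0.50281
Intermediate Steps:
(-460613 + 277094)/(137305/(-471999) - 364989) = -183519/(137305*(-1/471999) - 364989) = -183519/(-137305/471999 - 364989) = -183519/(-172274580316/471999) = -183519*(-471999/172274580316) = 86620784481/172274580316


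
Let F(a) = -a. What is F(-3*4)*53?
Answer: 636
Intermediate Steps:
F(-3*4)*53 = -(-3)*4*53 = -1*(-12)*53 = 12*53 = 636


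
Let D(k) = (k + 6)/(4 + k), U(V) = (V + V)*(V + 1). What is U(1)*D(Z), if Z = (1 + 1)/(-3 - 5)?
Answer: 92/15 ≈ 6.1333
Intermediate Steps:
Z = -1/4 (Z = 2/(-8) = 2*(-1/8) = -1/4 ≈ -0.25000)
U(V) = 2*V*(1 + V) (U(V) = (2*V)*(1 + V) = 2*V*(1 + V))
D(k) = (6 + k)/(4 + k)
U(1)*D(Z) = (2*1*(1 + 1))*((6 - 1/4)/(4 - 1/4)) = (2*1*2)*((23/4)/(15/4)) = 4*((4/15)*(23/4)) = 4*(23/15) = 92/15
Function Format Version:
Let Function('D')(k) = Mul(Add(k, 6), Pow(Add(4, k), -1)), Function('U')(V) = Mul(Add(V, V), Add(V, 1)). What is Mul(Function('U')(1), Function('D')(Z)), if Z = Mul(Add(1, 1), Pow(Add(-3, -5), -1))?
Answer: Rational(92, 15) ≈ 6.1333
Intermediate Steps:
Z = Rational(-1, 4) (Z = Mul(2, Pow(-8, -1)) = Mul(2, Rational(-1, 8)) = Rational(-1, 4) ≈ -0.25000)
Function('U')(V) = Mul(2, V, Add(1, V)) (Function('U')(V) = Mul(Mul(2, V), Add(1, V)) = Mul(2, V, Add(1, V)))
Function('D')(k) = Mul(Pow(Add(4, k), -1), Add(6, k)) (Function('D')(k) = Mul(Add(6, k), Pow(Add(4, k), -1)) = Mul(Pow(Add(4, k), -1), Add(6, k)))
Mul(Function('U')(1), Function('D')(Z)) = Mul(Mul(2, 1, Add(1, 1)), Mul(Pow(Add(4, Rational(-1, 4)), -1), Add(6, Rational(-1, 4)))) = Mul(Mul(2, 1, 2), Mul(Pow(Rational(15, 4), -1), Rational(23, 4))) = Mul(4, Mul(Rational(4, 15), Rational(23, 4))) = Mul(4, Rational(23, 15)) = Rational(92, 15)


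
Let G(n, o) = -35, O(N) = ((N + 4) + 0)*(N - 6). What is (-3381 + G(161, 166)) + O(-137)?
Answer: 15603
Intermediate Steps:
O(N) = (-6 + N)*(4 + N) (O(N) = ((4 + N) + 0)*(-6 + N) = (4 + N)*(-6 + N) = (-6 + N)*(4 + N))
(-3381 + G(161, 166)) + O(-137) = (-3381 - 35) + (-24 + (-137)² - 2*(-137)) = -3416 + (-24 + 18769 + 274) = -3416 + 19019 = 15603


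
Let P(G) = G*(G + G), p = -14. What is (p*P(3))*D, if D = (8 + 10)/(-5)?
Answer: 4536/5 ≈ 907.20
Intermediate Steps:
P(G) = 2*G**2 (P(G) = G*(2*G) = 2*G**2)
D = -18/5 (D = 18*(-1/5) = -18/5 ≈ -3.6000)
(p*P(3))*D = -28*3**2*(-18/5) = -28*9*(-18/5) = -14*18*(-18/5) = -252*(-18/5) = 4536/5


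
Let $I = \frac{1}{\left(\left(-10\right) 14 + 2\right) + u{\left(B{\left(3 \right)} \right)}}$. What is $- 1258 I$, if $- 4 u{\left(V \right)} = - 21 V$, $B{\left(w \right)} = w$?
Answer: $\frac{5032}{489} \approx 10.29$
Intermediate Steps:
$u{\left(V \right)} = \frac{21 V}{4}$ ($u{\left(V \right)} = - \frac{\left(-21\right) V}{4} = \frac{21 V}{4}$)
$I = - \frac{4}{489}$ ($I = \frac{1}{\left(\left(-10\right) 14 + 2\right) + \frac{21}{4} \cdot 3} = \frac{1}{\left(-140 + 2\right) + \frac{63}{4}} = \frac{1}{-138 + \frac{63}{4}} = \frac{1}{- \frac{489}{4}} = - \frac{4}{489} \approx -0.00818$)
$- 1258 I = \left(-1258\right) \left(- \frac{4}{489}\right) = \frac{5032}{489}$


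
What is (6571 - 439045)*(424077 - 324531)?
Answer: -43051056804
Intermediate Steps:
(6571 - 439045)*(424077 - 324531) = -432474*99546 = -43051056804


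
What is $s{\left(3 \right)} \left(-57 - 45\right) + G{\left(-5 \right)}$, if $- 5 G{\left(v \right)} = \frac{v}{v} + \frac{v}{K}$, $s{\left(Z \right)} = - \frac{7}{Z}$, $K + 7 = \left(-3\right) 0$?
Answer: $\frac{8318}{35} \approx 237.66$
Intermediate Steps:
$K = -7$ ($K = -7 - 0 = -7 + 0 = -7$)
$G{\left(v \right)} = - \frac{1}{5} + \frac{v}{35}$ ($G{\left(v \right)} = - \frac{\frac{v}{v} + \frac{v}{-7}}{5} = - \frac{1 + v \left(- \frac{1}{7}\right)}{5} = - \frac{1 - \frac{v}{7}}{5} = - \frac{1}{5} + \frac{v}{35}$)
$s{\left(3 \right)} \left(-57 - 45\right) + G{\left(-5 \right)} = - \frac{7}{3} \left(-57 - 45\right) + \left(- \frac{1}{5} + \frac{1}{35} \left(-5\right)\right) = \left(-7\right) \frac{1}{3} \left(-102\right) - \frac{12}{35} = \left(- \frac{7}{3}\right) \left(-102\right) - \frac{12}{35} = 238 - \frac{12}{35} = \frac{8318}{35}$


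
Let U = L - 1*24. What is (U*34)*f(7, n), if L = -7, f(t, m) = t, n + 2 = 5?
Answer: -7378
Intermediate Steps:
n = 3 (n = -2 + 5 = 3)
U = -31 (U = -7 - 1*24 = -7 - 24 = -31)
(U*34)*f(7, n) = -31*34*7 = -1054*7 = -7378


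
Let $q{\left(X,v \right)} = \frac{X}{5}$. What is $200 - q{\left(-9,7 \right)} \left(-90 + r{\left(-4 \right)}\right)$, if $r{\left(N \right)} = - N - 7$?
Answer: $\frac{163}{5} \approx 32.6$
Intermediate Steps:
$q{\left(X,v \right)} = \frac{X}{5}$ ($q{\left(X,v \right)} = X \frac{1}{5} = \frac{X}{5}$)
$r{\left(N \right)} = -7 - N$
$200 - q{\left(-9,7 \right)} \left(-90 + r{\left(-4 \right)}\right) = 200 - \frac{1}{5} \left(-9\right) \left(-90 - 3\right) = 200 - - \frac{9 \left(-90 + \left(-7 + 4\right)\right)}{5} = 200 - - \frac{9 \left(-90 - 3\right)}{5} = 200 - \left(- \frac{9}{5}\right) \left(-93\right) = 200 - \frac{837}{5} = \frac{163}{5}$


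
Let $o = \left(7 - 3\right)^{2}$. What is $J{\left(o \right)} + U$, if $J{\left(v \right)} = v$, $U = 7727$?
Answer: $7743$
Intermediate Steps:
$o = 16$ ($o = 4^{2} = 16$)
$J{\left(o \right)} + U = 16 + 7727 = 7743$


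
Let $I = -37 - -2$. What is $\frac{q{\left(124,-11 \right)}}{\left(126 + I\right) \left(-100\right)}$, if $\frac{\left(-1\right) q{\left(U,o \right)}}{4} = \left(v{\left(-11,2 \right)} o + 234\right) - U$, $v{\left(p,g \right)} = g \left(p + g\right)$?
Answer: $\frac{44}{325} \approx 0.13538$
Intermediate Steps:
$v{\left(p,g \right)} = g \left(g + p\right)$
$q{\left(U,o \right)} = -936 + 4 U + 72 o$ ($q{\left(U,o \right)} = - 4 \left(\left(2 \left(2 - 11\right) o + 234\right) - U\right) = - 4 \left(\left(2 \left(-9\right) o + 234\right) - U\right) = - 4 \left(\left(- 18 o + 234\right) - U\right) = - 4 \left(\left(234 - 18 o\right) - U\right) = - 4 \left(234 - U - 18 o\right) = -936 + 4 U + 72 o$)
$I = -35$ ($I = -37 + 2 = -35$)
$\frac{q{\left(124,-11 \right)}}{\left(126 + I\right) \left(-100\right)} = \frac{-936 + 4 \cdot 124 + 72 \left(-11\right)}{\left(126 - 35\right) \left(-100\right)} = \frac{-936 + 496 - 792}{91 \left(-100\right)} = - \frac{1232}{-9100} = \left(-1232\right) \left(- \frac{1}{9100}\right) = \frac{44}{325}$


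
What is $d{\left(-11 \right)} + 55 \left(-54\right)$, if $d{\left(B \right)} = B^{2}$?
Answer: $-2849$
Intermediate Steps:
$d{\left(-11 \right)} + 55 \left(-54\right) = \left(-11\right)^{2} + 55 \left(-54\right) = 121 - 2970 = -2849$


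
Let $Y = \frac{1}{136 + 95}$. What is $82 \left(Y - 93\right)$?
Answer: $- \frac{1761524}{231} \approx -7625.6$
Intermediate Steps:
$Y = \frac{1}{231} \approx 0.004329$
$82 \left(Y - 93\right) = 82 \left(\frac{1}{231} - 93\right) = 82 \left(- \frac{21482}{231}\right) = - \frac{1761524}{231}$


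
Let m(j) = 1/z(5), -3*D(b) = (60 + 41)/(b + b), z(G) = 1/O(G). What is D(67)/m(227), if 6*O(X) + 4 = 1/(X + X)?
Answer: 1010/2613 ≈ 0.38653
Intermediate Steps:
O(X) = -⅔ + 1/(12*X) (O(X) = -⅔ + 1/(6*(X + X)) = -⅔ + 1/(6*((2*X))) = -⅔ + (1/(2*X))/6 = -⅔ + 1/(12*X))
z(G) = 12*G/(1 - 8*G) (z(G) = 1/((1 - 8*G)/(12*G)) = 12*G/(1 - 8*G))
D(b) = -101/(6*b) (D(b) = -(60 + 41)/(3*(b + b)) = -101/(3*(2*b)) = -101*1/(2*b)/3 = -101/(6*b))
m(j) = -13/20 (m(j) = 1/(-12*5/(-1 + 8*5)) = 1/(-12*5/(-1 + 40)) = 1/(-12*5/39) = 1/(-12*5*1/39) = 1/(-20/13) = -13/20)
D(67)/m(227) = (-101/6/67)/(-13/20) = -101/6*1/67*(-20/13) = -101/402*(-20/13) = 1010/2613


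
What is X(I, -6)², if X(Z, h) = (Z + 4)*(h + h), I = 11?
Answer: 32400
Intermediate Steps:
X(Z, h) = 2*h*(4 + Z) (X(Z, h) = (4 + Z)*(2*h) = 2*h*(4 + Z))
X(I, -6)² = (2*(-6)*(4 + 11))² = (2*(-6)*15)² = (-180)² = 32400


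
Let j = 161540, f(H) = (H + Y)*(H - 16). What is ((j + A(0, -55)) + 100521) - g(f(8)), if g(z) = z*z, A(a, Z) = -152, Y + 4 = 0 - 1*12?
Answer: 257813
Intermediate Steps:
Y = -16 (Y = -4 + (0 - 1*12) = -4 + (0 - 12) = -4 - 12 = -16)
f(H) = (-16 + H)**2 (f(H) = (H - 16)*(H - 16) = (-16 + H)*(-16 + H) = (-16 + H)**2)
g(z) = z**2
((j + A(0, -55)) + 100521) - g(f(8)) = ((161540 - 152) + 100521) - (256 + 8**2 - 32*8)**2 = (161388 + 100521) - (256 + 64 - 256)**2 = 261909 - 1*64**2 = 261909 - 1*4096 = 261909 - 4096 = 257813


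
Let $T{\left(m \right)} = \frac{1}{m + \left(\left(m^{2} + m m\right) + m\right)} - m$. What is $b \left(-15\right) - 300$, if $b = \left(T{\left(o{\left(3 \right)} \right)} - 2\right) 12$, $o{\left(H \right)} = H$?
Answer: $\frac{1185}{2} \approx 592.5$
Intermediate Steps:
$T{\left(m \right)} = \frac{1}{2 m + 2 m^{2}} - m$ ($T{\left(m \right)} = \frac{1}{m + \left(\left(m^{2} + m^{2}\right) + m\right)} - m = \frac{1}{m + \left(2 m^{2} + m\right)} - m = \frac{1}{m + \left(m + 2 m^{2}\right)} - m = \frac{1}{2 m + 2 m^{2}} - m$)
$b = - \frac{119}{2}$ ($b = \left(\frac{\frac{1}{2} - 3^{2} - 3^{3}}{3 \left(1 + 3\right)} - 2\right) 12 = \left(\frac{\frac{1}{2} - 9 - 27}{3 \cdot 4} - 2\right) 12 = \left(\frac{1}{3} \cdot \frac{1}{4} \left(\frac{1}{2} - 9 - 27\right) - 2\right) 12 = \left(\frac{1}{3} \cdot \frac{1}{4} \left(- \frac{71}{2}\right) - 2\right) 12 = \left(- \frac{71}{24} - 2\right) 12 = \left(- \frac{119}{24}\right) 12 = - \frac{119}{2} \approx -59.5$)
$b \left(-15\right) - 300 = \left(- \frac{119}{2}\right) \left(-15\right) - 300 = \frac{1785}{2} - 300 = \frac{1185}{2}$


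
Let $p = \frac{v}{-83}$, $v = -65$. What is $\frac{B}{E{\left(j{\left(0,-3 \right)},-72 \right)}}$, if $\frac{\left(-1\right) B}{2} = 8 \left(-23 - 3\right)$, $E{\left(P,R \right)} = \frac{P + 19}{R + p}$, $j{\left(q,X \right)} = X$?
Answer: $- \frac{153686}{83} \approx -1851.6$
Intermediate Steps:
$p = \frac{65}{83}$ ($p = - \frac{65}{-83} = \left(-65\right) \left(- \frac{1}{83}\right) = \frac{65}{83} \approx 0.78313$)
$E{\left(P,R \right)} = \frac{19 + P}{\frac{65}{83} + R}$ ($E{\left(P,R \right)} = \frac{P + 19}{R + \frac{65}{83}} = \frac{19 + P}{\frac{65}{83} + R}$)
$B = 416$ ($B = - 2 \cdot 8 \left(-23 - 3\right) = - 2 \cdot 8 \left(-26\right) = \left(-2\right) \left(-208\right) = 416$)
$\frac{B}{E{\left(j{\left(0,-3 \right)},-72 \right)}} = \frac{416}{83 \frac{1}{65 + 83 \left(-72\right)} \left(19 - 3\right)} = \frac{416}{83 \frac{1}{65 - 5976} \cdot 16} = \frac{416}{83 \frac{1}{-5911} \cdot 16} = \frac{416}{83 \left(- \frac{1}{5911}\right) 16} = \frac{416}{- \frac{1328}{5911}} = 416 \left(- \frac{5911}{1328}\right) = - \frac{153686}{83}$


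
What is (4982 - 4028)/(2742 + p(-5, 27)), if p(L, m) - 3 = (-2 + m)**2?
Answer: 477/1685 ≈ 0.28309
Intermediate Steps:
p(L, m) = 3 + (-2 + m)**2
(4982 - 4028)/(2742 + p(-5, 27)) = (4982 - 4028)/(2742 + (3 + (-2 + 27)**2)) = 954/(2742 + (3 + 25**2)) = 954/(2742 + (3 + 625)) = 954/(2742 + 628) = 954/3370 = 954*(1/3370) = 477/1685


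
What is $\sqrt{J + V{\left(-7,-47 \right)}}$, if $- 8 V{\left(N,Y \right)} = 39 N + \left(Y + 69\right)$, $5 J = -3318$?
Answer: $\frac{11 i \sqrt{2090}}{20} \approx 25.144 i$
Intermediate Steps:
$J = - \frac{3318}{5}$ ($J = \frac{1}{5} \left(-3318\right) = - \frac{3318}{5} \approx -663.6$)
$V{\left(N,Y \right)} = - \frac{69}{8} - \frac{39 N}{8} - \frac{Y}{8}$ ($V{\left(N,Y \right)} = - \frac{39 N + \left(Y + 69\right)}{8} = - \frac{39 N + \left(69 + Y\right)}{8} = - \frac{69 + Y + 39 N}{8} = - \frac{69}{8} - \frac{39 N}{8} - \frac{Y}{8}$)
$\sqrt{J + V{\left(-7,-47 \right)}} = \sqrt{- \frac{3318}{5} - - \frac{251}{8}} = \sqrt{- \frac{3318}{5} + \left(- \frac{69}{8} + \frac{273}{8} + \frac{47}{8}\right)} = \sqrt{- \frac{3318}{5} + \frac{251}{8}} = \sqrt{- \frac{25289}{40}} = \frac{11 i \sqrt{2090}}{20}$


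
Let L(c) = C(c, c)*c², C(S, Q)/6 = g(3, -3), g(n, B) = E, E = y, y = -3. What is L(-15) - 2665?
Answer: -6715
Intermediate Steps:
E = -3
g(n, B) = -3
C(S, Q) = -18 (C(S, Q) = 6*(-3) = -18)
L(c) = -18*c²
L(-15) - 2665 = -18*(-15)² - 2665 = -18*225 - 2665 = -4050 - 2665 = -6715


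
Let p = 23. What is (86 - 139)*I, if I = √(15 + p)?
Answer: -53*√38 ≈ -326.71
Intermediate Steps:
I = √38 (I = √(15 + 23) = √38 ≈ 6.1644)
(86 - 139)*I = (86 - 139)*√38 = -53*√38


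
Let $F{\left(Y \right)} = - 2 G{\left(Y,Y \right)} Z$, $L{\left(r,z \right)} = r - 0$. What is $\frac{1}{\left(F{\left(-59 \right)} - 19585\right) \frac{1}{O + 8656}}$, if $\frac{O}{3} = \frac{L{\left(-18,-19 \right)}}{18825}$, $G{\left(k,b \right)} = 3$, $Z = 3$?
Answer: $- \frac{54316382}{123008825} \approx -0.44157$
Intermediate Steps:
$L{\left(r,z \right)} = r$ ($L{\left(r,z \right)} = r + 0 = r$)
$F{\left(Y \right)} = -18$ ($F{\left(Y \right)} = \left(-2\right) 3 \cdot 3 = \left(-6\right) 3 = -18$)
$O = - \frac{18}{6275}$ ($O = 3 \left(- \frac{18}{18825}\right) = 3 \left(\left(-18\right) \frac{1}{18825}\right) = 3 \left(- \frac{6}{6275}\right) = - \frac{18}{6275} \approx -0.0028685$)
$\frac{1}{\left(F{\left(-59 \right)} - 19585\right) \frac{1}{O + 8656}} = \frac{1}{\left(-18 - 19585\right) \frac{1}{- \frac{18}{6275} + 8656}} = \frac{1}{\left(-19603\right) \frac{1}{\frac{54316382}{6275}}} = \frac{1}{\left(-19603\right) \frac{6275}{54316382}} = \frac{1}{- \frac{123008825}{54316382}} = - \frac{54316382}{123008825}$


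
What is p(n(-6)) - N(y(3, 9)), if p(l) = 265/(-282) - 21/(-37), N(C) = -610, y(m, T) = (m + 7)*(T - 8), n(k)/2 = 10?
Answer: 6360857/10434 ≈ 609.63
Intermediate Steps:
n(k) = 20 (n(k) = 2*10 = 20)
y(m, T) = (-8 + T)*(7 + m) (y(m, T) = (7 + m)*(-8 + T) = (-8 + T)*(7 + m))
p(l) = -3883/10434 (p(l) = 265*(-1/282) - 21*(-1/37) = -265/282 + 21/37 = -3883/10434)
p(n(-6)) - N(y(3, 9)) = -3883/10434 - 1*(-610) = -3883/10434 + 610 = 6360857/10434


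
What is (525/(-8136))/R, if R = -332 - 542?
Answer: 175/2370288 ≈ 7.3831e-5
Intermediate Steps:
R = -874
(525/(-8136))/R = (525/(-8136))/(-874) = (525*(-1/8136))*(-1/874) = -175/2712*(-1/874) = 175/2370288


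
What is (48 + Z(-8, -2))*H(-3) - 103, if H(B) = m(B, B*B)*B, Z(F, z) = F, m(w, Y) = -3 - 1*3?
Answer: 617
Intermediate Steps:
m(w, Y) = -6 (m(w, Y) = -3 - 3 = -6)
H(B) = -6*B
(48 + Z(-8, -2))*H(-3) - 103 = (48 - 8)*(-6*(-3)) - 103 = 40*18 - 103 = 720 - 103 = 617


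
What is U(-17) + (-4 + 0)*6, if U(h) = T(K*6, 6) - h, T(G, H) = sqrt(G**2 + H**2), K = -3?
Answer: -7 + 6*sqrt(10) ≈ 11.974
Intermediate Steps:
U(h) = -h + 6*sqrt(10) (U(h) = sqrt((-3*6)**2 + 6**2) - h = sqrt((-18)**2 + 36) - h = sqrt(324 + 36) - h = sqrt(360) - h = 6*sqrt(10) - h = -h + 6*sqrt(10))
U(-17) + (-4 + 0)*6 = (-1*(-17) + 6*sqrt(10)) + (-4 + 0)*6 = (17 + 6*sqrt(10)) - 4*6 = (17 + 6*sqrt(10)) - 24 = -7 + 6*sqrt(10)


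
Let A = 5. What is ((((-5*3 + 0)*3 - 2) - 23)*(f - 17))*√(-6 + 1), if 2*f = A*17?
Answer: -1785*I*√5 ≈ -3991.4*I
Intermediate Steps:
f = 85/2 (f = (5*17)/2 = (½)*85 = 85/2 ≈ 42.500)
((((-5*3 + 0)*3 - 2) - 23)*(f - 17))*√(-6 + 1) = ((((-5*3 + 0)*3 - 2) - 23)*(85/2 - 17))*√(-6 + 1) = ((((-15 + 0)*3 - 2) - 23)*(51/2))*√(-5) = (((-15*3 - 2) - 23)*(51/2))*(I*√5) = (((-45 - 2) - 23)*(51/2))*(I*√5) = ((-47 - 23)*(51/2))*(I*√5) = (-70*51/2)*(I*√5) = -1785*I*√5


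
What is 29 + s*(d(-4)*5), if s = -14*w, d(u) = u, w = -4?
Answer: -1091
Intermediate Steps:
s = 56 (s = -14*(-4) = 56)
29 + s*(d(-4)*5) = 29 + 56*(-4*5) = 29 + 56*(-20) = 29 - 1120 = -1091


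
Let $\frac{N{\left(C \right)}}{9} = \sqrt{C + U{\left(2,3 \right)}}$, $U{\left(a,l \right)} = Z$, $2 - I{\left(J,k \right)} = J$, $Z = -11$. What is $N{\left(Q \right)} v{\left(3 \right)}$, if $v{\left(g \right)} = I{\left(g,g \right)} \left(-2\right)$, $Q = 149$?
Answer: $18 \sqrt{138} \approx 211.45$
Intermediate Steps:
$I{\left(J,k \right)} = 2 - J$
$U{\left(a,l \right)} = -11$
$v{\left(g \right)} = -4 + 2 g$ ($v{\left(g \right)} = \left(2 - g\right) \left(-2\right) = -4 + 2 g$)
$N{\left(C \right)} = 9 \sqrt{-11 + C}$ ($N{\left(C \right)} = 9 \sqrt{C - 11} = 9 \sqrt{-11 + C}$)
$N{\left(Q \right)} v{\left(3 \right)} = 9 \sqrt{-11 + 149} \left(-4 + 2 \cdot 3\right) = 9 \sqrt{138} \left(-4 + 6\right) = 9 \sqrt{138} \cdot 2 = 18 \sqrt{138}$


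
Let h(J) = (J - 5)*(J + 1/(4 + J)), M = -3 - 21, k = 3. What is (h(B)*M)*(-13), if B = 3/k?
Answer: -7488/5 ≈ -1497.6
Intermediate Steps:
M = -24
B = 1 (B = 3/3 = 3*(1/3) = 1)
h(J) = (-5 + J)*(J + 1/(4 + J))
(h(B)*M)*(-13) = (((-5 + 1**3 - 1*1**2 - 19*1)/(4 + 1))*(-24))*(-13) = (((-5 + 1 - 1*1 - 19)/5)*(-24))*(-13) = (((-5 + 1 - 1 - 19)/5)*(-24))*(-13) = (((1/5)*(-24))*(-24))*(-13) = -24/5*(-24)*(-13) = (576/5)*(-13) = -7488/5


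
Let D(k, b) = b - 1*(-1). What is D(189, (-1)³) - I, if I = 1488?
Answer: -1488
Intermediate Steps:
D(k, b) = 1 + b (D(k, b) = b + 1 = 1 + b)
D(189, (-1)³) - I = (1 + (-1)³) - 1*1488 = (1 - 1) - 1488 = 0 - 1488 = -1488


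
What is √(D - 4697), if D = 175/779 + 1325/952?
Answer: I*√645594608053402/370804 ≈ 68.523*I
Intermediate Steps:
D = 1198775/741608 (D = 175*(1/779) + 1325*(1/952) = 175/779 + 1325/952 = 1198775/741608 ≈ 1.6165)
√(D - 4697) = √(1198775/741608 - 4697) = √(-3482134001/741608) = I*√645594608053402/370804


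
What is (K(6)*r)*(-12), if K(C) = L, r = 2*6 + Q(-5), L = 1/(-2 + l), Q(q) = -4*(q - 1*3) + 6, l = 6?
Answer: -150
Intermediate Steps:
Q(q) = 18 - 4*q (Q(q) = -4*(q - 3) + 6 = -4*(-3 + q) + 6 = (12 - 4*q) + 6 = 18 - 4*q)
L = ¼ (L = 1/(-2 + 6) = 1/4 = ¼ ≈ 0.25000)
r = 50 (r = 2*6 + (18 - 4*(-5)) = 12 + (18 + 20) = 12 + 38 = 50)
K(C) = ¼
(K(6)*r)*(-12) = ((¼)*50)*(-12) = (25/2)*(-12) = -150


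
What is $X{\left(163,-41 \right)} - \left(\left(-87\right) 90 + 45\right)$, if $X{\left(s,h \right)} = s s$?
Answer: $34354$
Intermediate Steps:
$X{\left(s,h \right)} = s^{2}$
$X{\left(163,-41 \right)} - \left(\left(-87\right) 90 + 45\right) = 163^{2} - \left(\left(-87\right) 90 + 45\right) = 26569 - \left(-7830 + 45\right) = 26569 - -7785 = 26569 + 7785 = 34354$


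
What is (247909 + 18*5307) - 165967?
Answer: 177468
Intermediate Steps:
(247909 + 18*5307) - 165967 = (247909 + 95526) - 165967 = 343435 - 165967 = 177468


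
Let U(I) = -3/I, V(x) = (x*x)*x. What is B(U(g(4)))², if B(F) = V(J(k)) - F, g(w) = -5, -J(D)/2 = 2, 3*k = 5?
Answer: 104329/25 ≈ 4173.2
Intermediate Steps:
k = 5/3 (k = (⅓)*5 = 5/3 ≈ 1.6667)
J(D) = -4 (J(D) = -2*2 = -4)
V(x) = x³ (V(x) = x²*x = x³)
B(F) = -64 - F (B(F) = (-4)³ - F = -64 - F)
B(U(g(4)))² = (-64 - (-3)/(-5))² = (-64 - (-3)*(-1)/5)² = (-64 - 1*⅗)² = (-64 - ⅗)² = (-323/5)² = 104329/25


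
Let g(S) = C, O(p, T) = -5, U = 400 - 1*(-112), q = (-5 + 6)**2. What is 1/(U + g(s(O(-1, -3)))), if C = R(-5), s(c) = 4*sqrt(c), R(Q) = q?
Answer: 1/513 ≈ 0.0019493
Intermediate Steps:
q = 1 (q = 1**2 = 1)
U = 512 (U = 400 + 112 = 512)
R(Q) = 1
C = 1
g(S) = 1
1/(U + g(s(O(-1, -3)))) = 1/(512 + 1) = 1/513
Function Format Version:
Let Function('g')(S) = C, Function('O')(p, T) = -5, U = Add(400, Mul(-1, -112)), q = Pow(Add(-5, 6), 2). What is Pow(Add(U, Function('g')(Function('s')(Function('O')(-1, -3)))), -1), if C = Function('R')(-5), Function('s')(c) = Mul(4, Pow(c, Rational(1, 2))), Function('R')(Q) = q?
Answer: Rational(1, 513) ≈ 0.0019493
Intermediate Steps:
q = 1 (q = Pow(1, 2) = 1)
U = 512 (U = Add(400, 112) = 512)
Function('R')(Q) = 1
C = 1
Function('g')(S) = 1
Pow(Add(U, Function('g')(Function('s')(Function('O')(-1, -3)))), -1) = Pow(Add(512, 1), -1) = Pow(513, -1) = Rational(1, 513)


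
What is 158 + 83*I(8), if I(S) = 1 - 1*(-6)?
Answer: 739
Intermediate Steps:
I(S) = 7 (I(S) = 1 + 6 = 7)
158 + 83*I(8) = 158 + 83*7 = 158 + 581 = 739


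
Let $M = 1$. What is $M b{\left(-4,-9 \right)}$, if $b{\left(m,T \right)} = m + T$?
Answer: $-13$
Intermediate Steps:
$b{\left(m,T \right)} = T + m$
$M b{\left(-4,-9 \right)} = 1 \left(-9 - 4\right) = 1 \left(-13\right) = -13$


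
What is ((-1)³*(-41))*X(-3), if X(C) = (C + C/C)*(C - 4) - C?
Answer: 697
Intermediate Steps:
X(C) = -C + (1 + C)*(-4 + C) (X(C) = (C + 1)*(-4 + C) - C = (1 + C)*(-4 + C) - C = -C + (1 + C)*(-4 + C))
((-1)³*(-41))*X(-3) = ((-1)³*(-41))*(-4 + (-3)² - 4*(-3)) = (-1*(-41))*(-4 + 9 + 12) = 41*17 = 697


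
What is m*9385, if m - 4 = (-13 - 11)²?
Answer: 5443300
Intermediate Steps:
m = 580 (m = 4 + (-13 - 11)² = 4 + (-24)² = 4 + 576 = 580)
m*9385 = 580*9385 = 5443300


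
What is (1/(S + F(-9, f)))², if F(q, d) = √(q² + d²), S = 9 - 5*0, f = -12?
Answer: 1/576 ≈ 0.0017361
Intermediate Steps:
S = 9 (S = 9 + 0 = 9)
F(q, d) = √(d² + q²)
(1/(S + F(-9, f)))² = (1/(9 + √((-12)² + (-9)²)))² = (1/(9 + √(144 + 81)))² = (1/(9 + √225))² = (1/(9 + 15))² = (1/24)² = 1/576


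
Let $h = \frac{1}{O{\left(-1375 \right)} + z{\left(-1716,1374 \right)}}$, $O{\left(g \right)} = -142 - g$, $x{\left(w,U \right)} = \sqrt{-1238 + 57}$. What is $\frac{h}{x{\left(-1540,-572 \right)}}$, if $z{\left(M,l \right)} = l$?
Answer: $- \frac{i \sqrt{1181}}{3078867} \approx - 1.1162 \cdot 10^{-5} i$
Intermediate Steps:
$x{\left(w,U \right)} = i \sqrt{1181}$ ($x{\left(w,U \right)} = \sqrt{-1181} = i \sqrt{1181}$)
$h = \frac{1}{2607}$ ($h = \frac{1}{\left(-142 - -1375\right) + 1374} = \frac{1}{\left(-142 + 1375\right) + 1374} = \frac{1}{1233 + 1374} = \frac{1}{2607} \approx 0.00038358$)
$\frac{h}{x{\left(-1540,-572 \right)}} = \frac{1}{2607 i \sqrt{1181}} = \frac{\left(- \frac{1}{1181}\right) i \sqrt{1181}}{2607} = - \frac{i \sqrt{1181}}{3078867}$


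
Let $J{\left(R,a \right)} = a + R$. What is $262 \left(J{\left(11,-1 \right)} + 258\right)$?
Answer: $70216$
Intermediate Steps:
$J{\left(R,a \right)} = R + a$
$262 \left(J{\left(11,-1 \right)} + 258\right) = 262 \left(\left(11 - 1\right) + 258\right) = 262 \left(10 + 258\right) = 262 \cdot 268 = 70216$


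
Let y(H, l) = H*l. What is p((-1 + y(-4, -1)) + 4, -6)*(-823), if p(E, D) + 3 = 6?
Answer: -2469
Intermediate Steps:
p(E, D) = 3 (p(E, D) = -3 + 6 = 3)
p((-1 + y(-4, -1)) + 4, -6)*(-823) = 3*(-823) = -2469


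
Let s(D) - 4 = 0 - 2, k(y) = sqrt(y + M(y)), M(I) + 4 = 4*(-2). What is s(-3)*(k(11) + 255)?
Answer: 510 + 2*I ≈ 510.0 + 2.0*I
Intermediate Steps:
M(I) = -12 (M(I) = -4 + 4*(-2) = -4 - 8 = -12)
k(y) = sqrt(-12 + y) (k(y) = sqrt(y - 12) = sqrt(-12 + y))
s(D) = 2 (s(D) = 4 + (0 - 2) = 4 - 2 = 2)
s(-3)*(k(11) + 255) = 2*(sqrt(-12 + 11) + 255) = 2*(sqrt(-1) + 255) = 2*(I + 255) = 2*(255 + I) = 510 + 2*I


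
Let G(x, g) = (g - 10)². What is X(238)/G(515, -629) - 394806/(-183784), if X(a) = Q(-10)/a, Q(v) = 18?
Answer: 1065761320025/496116729612 ≈ 2.1482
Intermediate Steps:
G(x, g) = (-10 + g)²
X(a) = 18/a
X(238)/G(515, -629) - 394806/(-183784) = (18/238)/((-10 - 629)²) - 394806/(-183784) = (18*(1/238))/((-639)²) - 394806*(-1/183784) = (9/119)/408321 + 197403/91892 = (9/119)*(1/408321) + 197403/91892 = 1/5398911 + 197403/91892 = 1065761320025/496116729612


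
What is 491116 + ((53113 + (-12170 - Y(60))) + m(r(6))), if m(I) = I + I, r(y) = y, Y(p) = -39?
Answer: 532110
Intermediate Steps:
m(I) = 2*I
491116 + ((53113 + (-12170 - Y(60))) + m(r(6))) = 491116 + ((53113 + (-12170 - 1*(-39))) + 2*6) = 491116 + ((53113 + (-12170 + 39)) + 12) = 491116 + ((53113 - 12131) + 12) = 491116 + (40982 + 12) = 491116 + 40994 = 532110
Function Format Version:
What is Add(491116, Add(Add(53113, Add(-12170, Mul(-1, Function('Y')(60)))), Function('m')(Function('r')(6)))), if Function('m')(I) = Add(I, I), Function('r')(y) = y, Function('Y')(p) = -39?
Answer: 532110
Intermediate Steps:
Function('m')(I) = Mul(2, I)
Add(491116, Add(Add(53113, Add(-12170, Mul(-1, Function('Y')(60)))), Function('m')(Function('r')(6)))) = Add(491116, Add(Add(53113, Add(-12170, Mul(-1, -39))), Mul(2, 6))) = Add(491116, Add(Add(53113, Add(-12170, 39)), 12)) = Add(491116, Add(Add(53113, -12131), 12)) = Add(491116, Add(40982, 12)) = Add(491116, 40994) = 532110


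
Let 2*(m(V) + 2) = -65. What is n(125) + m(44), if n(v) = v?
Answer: 181/2 ≈ 90.500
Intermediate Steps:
m(V) = -69/2 (m(V) = -2 + (½)*(-65) = -2 - 65/2 = -69/2)
n(125) + m(44) = 125 - 69/2 = 181/2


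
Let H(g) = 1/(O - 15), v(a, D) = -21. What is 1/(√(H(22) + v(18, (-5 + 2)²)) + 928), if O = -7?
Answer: 20416/18946511 - I*√10186/18946511 ≈ 0.0010776 - 5.3269e-6*I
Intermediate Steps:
H(g) = -1/22 (H(g) = 1/(-7 - 15) = 1/(-22) = -1/22)
1/(√(H(22) + v(18, (-5 + 2)²)) + 928) = 1/(√(-1/22 - 21) + 928) = 1/(√(-463/22) + 928) = 1/(I*√10186/22 + 928) = 1/(928 + I*√10186/22)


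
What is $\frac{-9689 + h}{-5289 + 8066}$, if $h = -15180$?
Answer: $- \frac{24869}{2777} \approx -8.9554$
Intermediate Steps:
$\frac{-9689 + h}{-5289 + 8066} = \frac{-9689 - 15180}{-5289 + 8066} = - \frac{24869}{2777}$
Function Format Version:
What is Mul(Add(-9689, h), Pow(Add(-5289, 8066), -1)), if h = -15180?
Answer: Rational(-24869, 2777) ≈ -8.9554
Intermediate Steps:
Mul(Add(-9689, h), Pow(Add(-5289, 8066), -1)) = Mul(Add(-9689, -15180), Pow(Add(-5289, 8066), -1)) = Mul(-24869, Pow(2777, -1)) = Mul(-24869, Rational(1, 2777)) = Rational(-24869, 2777)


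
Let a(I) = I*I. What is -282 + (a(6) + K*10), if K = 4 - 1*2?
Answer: -226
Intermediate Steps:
a(I) = I²
K = 2 (K = 4 - 2 = 2)
-282 + (a(6) + K*10) = -282 + (6² + 2*10) = -282 + (36 + 20) = -282 + 56 = -226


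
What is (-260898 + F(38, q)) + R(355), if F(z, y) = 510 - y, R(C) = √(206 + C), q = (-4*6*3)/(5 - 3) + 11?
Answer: -260363 + √561 ≈ -2.6034e+5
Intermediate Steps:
q = -25 (q = -24*3/2 + 11 = -72*½ + 11 = -36 + 11 = -25)
(-260898 + F(38, q)) + R(355) = (-260898 + (510 - 1*(-25))) + √(206 + 355) = (-260898 + (510 + 25)) + √561 = (-260898 + 535) + √561 = -260363 + √561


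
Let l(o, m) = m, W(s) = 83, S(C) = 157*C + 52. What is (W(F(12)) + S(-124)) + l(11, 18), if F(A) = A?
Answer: -19315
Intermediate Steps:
S(C) = 52 + 157*C
(W(F(12)) + S(-124)) + l(11, 18) = (83 + (52 + 157*(-124))) + 18 = (83 + (52 - 19468)) + 18 = (83 - 19416) + 18 = -19333 + 18 = -19315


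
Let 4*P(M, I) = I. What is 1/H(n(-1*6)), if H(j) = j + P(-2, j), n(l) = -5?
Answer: -4/25 ≈ -0.16000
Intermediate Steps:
P(M, I) = I/4
H(j) = 5*j/4 (H(j) = j + j/4 = 5*j/4)
1/H(n(-1*6)) = 1/((5/4)*(-5)) = 1/(-25/4) = -4/25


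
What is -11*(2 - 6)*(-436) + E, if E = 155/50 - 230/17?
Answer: -3263053/170 ≈ -19194.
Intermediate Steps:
E = -1773/170 (E = 155*(1/50) - 230*1/17 = 31/10 - 230/17 = -1773/170 ≈ -10.429)
-11*(2 - 6)*(-436) + E = -11*(2 - 6)*(-436) - 1773/170 = -11*(-4)*(-436) - 1773/170 = 44*(-436) - 1773/170 = -19184 - 1773/170 = -3263053/170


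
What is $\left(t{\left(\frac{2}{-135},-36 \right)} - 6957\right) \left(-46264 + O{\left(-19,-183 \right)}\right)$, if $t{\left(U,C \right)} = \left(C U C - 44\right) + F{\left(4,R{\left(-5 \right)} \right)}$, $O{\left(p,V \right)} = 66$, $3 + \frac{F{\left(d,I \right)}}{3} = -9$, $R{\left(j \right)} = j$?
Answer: $\frac{1629911638}{5} \approx 3.2598 \cdot 10^{8}$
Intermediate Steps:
$F{\left(d,I \right)} = -36$ ($F{\left(d,I \right)} = -9 + 3 \left(-9\right) = -9 - 27 = -36$)
$t{\left(U,C \right)} = -80 + U C^{2}$ ($t{\left(U,C \right)} = \left(C U C - 44\right) - 36 = \left(U C^{2} - 44\right) - 36 = \left(-44 + U C^{2}\right) - 36 = -80 + U C^{2}$)
$\left(t{\left(\frac{2}{-135},-36 \right)} - 6957\right) \left(-46264 + O{\left(-19,-183 \right)}\right) = \left(\left(-80 + \frac{2}{-135} \left(-36\right)^{2}\right) - 6957\right) \left(-46264 + 66\right) = \left(\left(-80 + 2 \left(- \frac{1}{135}\right) 1296\right) - 6957\right) \left(-46198\right) = \left(\left(-80 - \frac{96}{5}\right) - 6957\right) \left(-46198\right) = \left(- \frac{496}{5} - 6957\right) \left(-46198\right) = \left(- \frac{35281}{5}\right) \left(-46198\right) = \frac{1629911638}{5}$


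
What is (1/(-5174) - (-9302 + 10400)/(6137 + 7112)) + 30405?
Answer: 2084266967729/68550326 ≈ 30405.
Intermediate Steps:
(1/(-5174) - (-9302 + 10400)/(6137 + 7112)) + 30405 = (-1/5174 - 1098/13249) + 30405 = -5694301/68550326 + 30405 = 2084266967729/68550326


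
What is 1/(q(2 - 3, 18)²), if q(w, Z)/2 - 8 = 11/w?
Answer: 1/36 ≈ 0.027778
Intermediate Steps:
q(w, Z) = 16 + 22/w (q(w, Z) = 16 + 2*(11/w) = 16 + 22/w)
1/(q(2 - 3, 18)²) = 1/((16 + 22/(2 - 3))²) = 1/((16 + 22/(-1))²) = 1/((16 + 22*(-1))²) = 1/((16 - 22)²) = 1/((-6)²) = 1/36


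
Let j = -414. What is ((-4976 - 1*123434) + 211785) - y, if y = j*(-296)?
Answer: -39169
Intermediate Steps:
y = 122544 (y = -414*(-296) = 122544)
((-4976 - 1*123434) + 211785) - y = ((-4976 - 1*123434) + 211785) - 1*122544 = ((-4976 - 123434) + 211785) - 122544 = (-128410 + 211785) - 122544 = 83375 - 122544 = -39169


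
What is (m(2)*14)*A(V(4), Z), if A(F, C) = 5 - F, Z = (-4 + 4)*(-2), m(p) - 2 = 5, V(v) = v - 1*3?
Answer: 392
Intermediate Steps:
V(v) = -3 + v (V(v) = v - 3 = -3 + v)
m(p) = 7 (m(p) = 2 + 5 = 7)
Z = 0 (Z = 0*(-2) = 0)
(m(2)*14)*A(V(4), Z) = (7*14)*(5 - (-3 + 4)) = 98*(5 - 1*1) = 98*(5 - 1) = 98*4 = 392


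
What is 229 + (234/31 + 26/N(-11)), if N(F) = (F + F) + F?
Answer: 241183/1023 ≈ 235.76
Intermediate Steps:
N(F) = 3*F (N(F) = 2*F + F = 3*F)
229 + (234/31 + 26/N(-11)) = 229 + (234/31 + 26/((3*(-11)))) = 229 + (234*(1/31) + 26/(-33)) = 229 + (234/31 + 26*(-1/33)) = 229 + (234/31 - 26/33) = 229 + 6916/1023 = 241183/1023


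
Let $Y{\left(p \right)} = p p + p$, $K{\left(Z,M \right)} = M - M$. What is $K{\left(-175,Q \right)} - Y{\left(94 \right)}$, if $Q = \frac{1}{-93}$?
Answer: $-8930$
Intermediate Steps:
$Q = - \frac{1}{93} \approx -0.010753$
$K{\left(Z,M \right)} = 0$
$Y{\left(p \right)} = p + p^{2}$ ($Y{\left(p \right)} = p^{2} + p = p + p^{2}$)
$K{\left(-175,Q \right)} - Y{\left(94 \right)} = 0 - 94 \left(1 + 94\right) = 0 - 94 \cdot 95 = 0 - 8930 = -8930$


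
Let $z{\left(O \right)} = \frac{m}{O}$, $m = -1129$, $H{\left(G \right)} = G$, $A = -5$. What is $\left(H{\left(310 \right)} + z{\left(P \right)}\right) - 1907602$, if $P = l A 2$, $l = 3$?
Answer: $- \frac{57217631}{30} \approx -1.9073 \cdot 10^{6}$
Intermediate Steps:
$P = -30$ ($P = 3 \left(-5\right) 2 = \left(-15\right) 2 = -30$)
$z{\left(O \right)} = - \frac{1129}{O}$
$\left(H{\left(310 \right)} + z{\left(P \right)}\right) - 1907602 = \left(310 - \frac{1129}{-30}\right) - 1907602 = \left(310 - - \frac{1129}{30}\right) - 1907602 = \left(310 + \frac{1129}{30}\right) - 1907602 = \frac{10429}{30} - 1907602 = - \frac{57217631}{30}$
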